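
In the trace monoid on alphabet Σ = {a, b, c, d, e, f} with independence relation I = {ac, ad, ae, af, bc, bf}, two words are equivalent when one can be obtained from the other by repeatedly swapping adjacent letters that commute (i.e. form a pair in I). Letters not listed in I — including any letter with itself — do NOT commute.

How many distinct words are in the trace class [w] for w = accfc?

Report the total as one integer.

5

#0=a has no predecessor
#1=c has no predecessor
#2=c depends on [1:c]
#3=f depends on [2:c]
#4=c depends on [3:f]
sources: [0:a, 1:c]
N(rest) = Σ N(rest − s) over sources s of rest; N(one piece) = 1:
  size 1 → [0]=1  [4]=1
  size 2 → [0,4]=2  [3,4]=1
  size 3 → [0,3,4]=3  [2,3,4]=1
  first=0(a) contributes 1
  first=1(c) contributes 4
|[w]| = 5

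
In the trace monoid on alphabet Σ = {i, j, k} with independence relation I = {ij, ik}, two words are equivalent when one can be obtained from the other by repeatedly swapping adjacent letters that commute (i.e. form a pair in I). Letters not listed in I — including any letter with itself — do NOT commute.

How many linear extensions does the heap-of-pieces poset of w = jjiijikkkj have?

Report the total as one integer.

#0=j has no predecessor
#1=j depends on [0:j]
#2=i has no predecessor
#3=i depends on [2:i]
#4=j depends on [1:j]
#5=i depends on [3:i]
#6=k depends on [4:j]
#7=k depends on [6:k]
#8=k depends on [7:k]
#9=j depends on [8:k]
sources: [0:j, 2:i]
N(rest) = Σ N(rest − s) over sources s of rest; N(one piece) = 1:
  size 1 → [5]=1  [9]=1
  size 2 → [3,5]=1  [5,9]=2  [8,9]=1
  size 3 → [2,3,5]=1  [3,5,9]=3  [5,8,9]=3  [7,8,9]=1
  size 4 → [2,3,5,9]=4  [3,5,8,9]=6  [5,7,8,9]=4  [6,7,8,9]=1
  size 5 → [2,3,5,8,9]=10  [3,5,7,8,9]=10  [4,6,7,8,9]=1  [5,6,7,8,9]=5
  size 6 → [1,4,6,7,8,9]=1  [2,3,5,7,8,9]=20  [3,5,6,7,8,9]=15  [4,5,6,7,8,9]=6
  size 7 → [0,1,4,6,7,8,9]=1  [1,4,5,6,7,8,9]=7  [2,3,5,6,7,8,9]=35  [3,4,5,6,7,8,9]=21
  size 8 → [0,1,4,5,6,7,8,9]=8  [1,3,4,5,6,7,8,9]=28  [2,3,4,5,6,7,8,9]=56
  first=0(j) contributes 84
  first=2(i) contributes 36
|[w]| = 120

120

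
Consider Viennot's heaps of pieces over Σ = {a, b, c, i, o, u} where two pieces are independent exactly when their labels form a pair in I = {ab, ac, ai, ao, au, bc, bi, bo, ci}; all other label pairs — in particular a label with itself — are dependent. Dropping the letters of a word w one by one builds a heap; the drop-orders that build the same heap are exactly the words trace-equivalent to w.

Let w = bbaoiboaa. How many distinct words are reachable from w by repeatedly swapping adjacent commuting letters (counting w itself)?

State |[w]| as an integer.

piece 0:b — minimal
piece 1:b rests on {0:b}
piece 2:a — minimal
piece 3:o — minimal
piece 4:i rests on {3:o}
piece 5:b rests on {1:b}
piece 6:o rests on {4:i}
piece 7:a rests on {2:a}
piece 8:a rests on {7:a}
minimal pieces: {0:b, 2:a, 3:o}
ways to finish when only these pieces remain (= sum over removing one remaining piece with nothing left below it):
  1 left: {5}→1  {6}→1  {8}→1
  2 left: {1,5}→1  {4,6}→1  {5,6}→2  {5,8}→2  {6,8}→2  {7,8}→1
  3 left: {0,1,5}→1  {1,5,6}→3  {1,5,8}→3  {2,7,8}→1  {3,4,6}→1  {4,5,6}→3  {4,6,8}→3  {5,6,8}→6  {5,7,8}→3  {6,7,8}→3
  4 left: {0,1,5,6}→4  {0,1,5,8}→4  {1,4,5,6}→6  {1,5,6,8}→12  {1,5,7,8}→6  {2,5,7,8}→4  {2,6,7,8}→4  {3,4,5,6}→4  {3,4,6,8}→4  {4,5,6,8}→12  {4,6,7,8}→6  {5,6,7,8}→12
  5 left: {0,1,4,5,6}→10  {0,1,5,6,8}→20  {0,1,5,7,8}→10  {1,2,5,7,8}→10  {1,3,4,5,6}→10  {1,4,5,6,8}→30  {1,5,6,7,8}→30  {2,4,6,7,8}→10  {2,5,6,7,8}→20  {3,4,5,6,8}→20  {3,4,6,7,8}→10  {4,5,6,7,8}→30
  6 left: {0,1,2,5,7,8}→20  {0,1,3,4,5,6}→20  {0,1,4,5,6,8}→60  {0,1,5,6,7,8}→60  {1,2,5,6,7,8}→60  {1,3,4,5,6,8}→60  {1,4,5,6,7,8}→90  {2,3,4,6,7,8}→20  {2,4,5,6,7,8}→60  {3,4,5,6,7,8}→60
  7 left: {0,1,2,5,6,7,8}→140  {0,1,3,4,5,6,8}→140  {0,1,4,5,6,7,8}→210  {1,2,4,5,6,7,8}→210  {1,3,4,5,6,7,8}→210  {2,3,4,5,6,7,8}→140
  placing 0:b first → 560 extensions
  placing 2:a first → 560 extensions
  placing 3:o first → 560 extensions
total linear extensions = 1680

1680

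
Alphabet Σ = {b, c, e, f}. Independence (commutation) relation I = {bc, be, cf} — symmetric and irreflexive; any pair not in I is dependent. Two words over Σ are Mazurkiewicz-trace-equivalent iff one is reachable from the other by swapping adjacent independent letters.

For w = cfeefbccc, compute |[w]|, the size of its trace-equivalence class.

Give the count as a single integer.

20

drop 0:c onto floor
drop 1:f onto floor
drop 2:e onto {0:c, 1:f}
drop 3:e onto {2:e}
drop 4:f onto {3:e}
drop 5:b onto {4:f}
drop 6:c onto {3:e}
drop 7:c onto {6:c}
drop 8:c onto {7:c}
ground layer = {0:c, 1:f}
drop-orders for the pieces not yet dropped (sum over which currently-grounded one goes next):
  1 to go: {5} 1  {8} 1
  2 to go: {4,5} 1  {5,8} 2  {7,8} 1
  3 to go: {4,5,8} 3  {5,7,8} 3  {6,7,8} 1
  4 to go: {4,5,7,8} 6  {5,6,7,8} 4
  5 to go: {4,5,6,7,8} 10
  6 to go: {3,4,5,6,7,8} 10
  7 to go: {2,3,4,5,6,7,8} 10
  if 0:c drops first: 10 orders
  if 1:f drops first: 10 orders
heap linearizations: 20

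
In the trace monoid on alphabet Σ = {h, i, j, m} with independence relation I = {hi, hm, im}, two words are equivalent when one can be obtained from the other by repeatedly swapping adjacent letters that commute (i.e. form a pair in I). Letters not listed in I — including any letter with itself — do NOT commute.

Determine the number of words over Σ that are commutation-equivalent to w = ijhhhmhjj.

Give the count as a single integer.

5

piece 0:i — minimal
piece 1:j rests on {0:i}
piece 2:h rests on {1:j}
piece 3:h rests on {2:h}
piece 4:h rests on {3:h}
piece 5:m rests on {1:j}
piece 6:h rests on {4:h}
piece 7:j rests on {5:m, 6:h}
piece 8:j rests on {7:j}
minimal pieces: {0:i}
ways to finish when only these pieces remain (= sum over removing one remaining piece with nothing left below it):
  1 left: {8}→1
  2 left: {7,8}→1
  3 left: {5,7,8}→1  {6,7,8}→1
  4 left: {4,6,7,8}→1  {5,6,7,8}→2
  5 left: {3,4,6,7,8}→1  {4,5,6,7,8}→3
  6 left: {2,3,4,6,7,8}→1  {3,4,5,6,7,8}→4
  7 left: {2,3,4,5,6,7,8}→5
  placing 0:i first → 5 extensions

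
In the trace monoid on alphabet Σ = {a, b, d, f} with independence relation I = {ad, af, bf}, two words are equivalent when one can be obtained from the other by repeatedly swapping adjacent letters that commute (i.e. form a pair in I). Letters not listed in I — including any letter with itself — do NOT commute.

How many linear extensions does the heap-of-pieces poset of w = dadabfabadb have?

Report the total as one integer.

62

drop 0:d onto floor
drop 1:a onto floor
drop 2:d onto {0:d}
drop 3:a onto {1:a}
drop 4:b onto {2:d, 3:a}
drop 5:f onto {2:d}
drop 6:a onto {4:b}
drop 7:b onto {6:a}
drop 8:a onto {7:b}
drop 9:d onto {5:f, 7:b}
drop 10:b onto {8:a, 9:d}
ground layer = {0:d, 1:a}
drop-orders for the pieces not yet dropped (sum over which currently-grounded one goes next):
  1 to go: {10} 1
  2 to go: {8,10} 1  {9,10} 1
  3 to go: {5,9,10} 1  {8,9,10} 2
  4 to go: {5,8,9,10} 3  {7,8,9,10} 2
  5 to go: {5,7,8,9,10} 5  {6,7,8,9,10} 2
  6 to go: {4,6,7,8,9,10} 2  {5,6,7,8,9,10} 7
  7 to go: {3,4,6,7,8,9,10} 2  {4,5,6,7,8,9,10} 9
  8 to go: {1,3,4,6,7,8,9,10} 2  {2,4,5,6,7,8,9,10} 9  {3,4,5,6,7,8,9,10} 11
  9 to go: {0,2,4,5,6,7,8,9,10} 9  {1,3,4,5,6,7,8,9,10} 13  {2,3,4,5,6,7,8,9,10} 20
  if 0:d drops first: 33 orders
  if 1:a drops first: 29 orders
heap linearizations: 62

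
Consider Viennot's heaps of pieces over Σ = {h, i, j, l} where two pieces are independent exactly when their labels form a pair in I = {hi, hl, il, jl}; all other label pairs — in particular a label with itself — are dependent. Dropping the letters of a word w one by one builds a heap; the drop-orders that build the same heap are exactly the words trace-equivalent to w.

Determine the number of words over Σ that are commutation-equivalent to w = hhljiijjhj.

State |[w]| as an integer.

10

#0=h has no predecessor
#1=h depends on [0:h]
#2=l has no predecessor
#3=j depends on [1:h]
#4=i depends on [3:j]
#5=i depends on [4:i]
#6=j depends on [5:i]
#7=j depends on [6:j]
#8=h depends on [7:j]
#9=j depends on [8:h]
sources: [0:h, 2:l]
N(rest) = Σ N(rest − s) over sources s of rest; N(one piece) = 1:
  size 1 → [2]=1  [9]=1
  size 2 → [2,9]=2  [8,9]=1
  size 3 → [2,8,9]=3  [7,8,9]=1
  size 4 → [2,7,8,9]=4  [6,7,8,9]=1
  size 5 → [2,6,7,8,9]=5  [5,6,7,8,9]=1
  size 6 → [2,5,6,7,8,9]=6  [4,5,6,7,8,9]=1
  size 7 → [2,4,5,6,7,8,9]=7  [3,4,5,6,7,8,9]=1
  size 8 → [1,3,4,5,6,7,8,9]=1  [2,3,4,5,6,7,8,9]=8
  first=0(h) contributes 9
  first=2(l) contributes 1
|[w]| = 10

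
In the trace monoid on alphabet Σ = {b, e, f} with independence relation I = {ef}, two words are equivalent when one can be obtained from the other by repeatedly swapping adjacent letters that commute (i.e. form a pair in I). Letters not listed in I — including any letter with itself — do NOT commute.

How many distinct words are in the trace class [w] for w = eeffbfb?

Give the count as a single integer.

piece 0:e — minimal
piece 1:e rests on {0:e}
piece 2:f — minimal
piece 3:f rests on {2:f}
piece 4:b rests on {1:e, 3:f}
piece 5:f rests on {4:b}
piece 6:b rests on {5:f}
minimal pieces: {0:e, 2:f}
ways to finish when only these pieces remain (= sum over removing one remaining piece with nothing left below it):
  1 left: {6}→1
  2 left: {5,6}→1
  3 left: {4,5,6}→1
  4 left: {1,4,5,6}→1  {3,4,5,6}→1
  5 left: {0,1,4,5,6}→1  {1,3,4,5,6}→2  {2,3,4,5,6}→1
  placing 0:e first → 3 extensions
  placing 2:f first → 3 extensions
total linear extensions = 6

6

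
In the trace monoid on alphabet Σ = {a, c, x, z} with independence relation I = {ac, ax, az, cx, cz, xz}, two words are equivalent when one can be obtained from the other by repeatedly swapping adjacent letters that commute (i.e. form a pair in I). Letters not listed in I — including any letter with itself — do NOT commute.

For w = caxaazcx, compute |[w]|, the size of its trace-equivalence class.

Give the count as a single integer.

1680

#0=c has no predecessor
#1=a has no predecessor
#2=x has no predecessor
#3=a depends on [1:a]
#4=a depends on [3:a]
#5=z has no predecessor
#6=c depends on [0:c]
#7=x depends on [2:x]
sources: [0:c, 1:a, 2:x, 5:z]
N(rest) = Σ N(rest − s) over sources s of rest; N(one piece) = 1:
  size 1 → [4]=1  [5]=1  [6]=1  [7]=1
  size 2 → [0,6]=1  [2,7]=1  [3,4]=1  [4,5]=2  [4,6]=2  [4,7]=2  [5,6]=2  [5,7]=2  [6,7]=2
  size 3 → [0,4,6]=3  [0,5,6]=3  [0,6,7]=3  [1,3,4]=1  [2,4,7]=3  [2,5,7]=3  [2,6,7]=3  [3,4,5]=3  [3,4,6]=3  [3,4,7]=3  [4,5,6]=6  [4,5,7]=6  [4,6,7]=6  [5,6,7]=6
  size 4 → [0,2,6,7]=6  [0,3,4,6]=6  [0,4,5,6]=12  [0,4,6,7]=12  [0,5,6,7]=12  [1,3,4,5]=4  [1,3,4,6]=4  [1,3,4,7]=4  [2,3,4,7]=6  [2,4,5,7]=12  [2,4,6,7]=12  [2,5,6,7]=12  [3,4,5,6]=12  [3,4,5,7]=12  [3,4,6,7]=12  [4,5,6,7]=24
  size 5 → [0,1,3,4,6]=10  [0,2,4,6,7]=30  [0,2,5,6,7]=30  [0,3,4,5,6]=30  [0,3,4,6,7]=30  [0,4,5,6,7]=60  [1,2,3,4,7]=10  [1,3,4,5,6]=20  [1,3,4,5,7]=20  [1,3,4,6,7]=20  [2,3,4,5,7]=30  [2,3,4,6,7]=30  [2,4,5,6,7]=60  [3,4,5,6,7]=60
  size 6 → [0,1,3,4,5,6]=60  [0,1,3,4,6,7]=60  [0,2,3,4,6,7]=90  [0,2,4,5,6,7]=180  [0,3,4,5,6,7]=180  [1,2,3,4,5,7]=60  [1,2,3,4,6,7]=60  [1,3,4,5,6,7]=120  [2,3,4,5,6,7]=180
  first=0(c) contributes 420
  first=1(a) contributes 630
  first=2(x) contributes 420
  first=5(z) contributes 210
|[w]| = 1680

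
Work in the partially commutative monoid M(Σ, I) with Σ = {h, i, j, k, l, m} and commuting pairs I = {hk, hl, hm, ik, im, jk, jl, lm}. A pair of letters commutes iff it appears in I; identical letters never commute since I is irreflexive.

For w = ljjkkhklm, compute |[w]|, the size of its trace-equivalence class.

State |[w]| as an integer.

#0=l has no predecessor
#1=j has no predecessor
#2=j depends on [1:j]
#3=k depends on [0:l]
#4=k depends on [3:k]
#5=h depends on [2:j]
#6=k depends on [4:k]
#7=l depends on [6:k]
#8=m depends on [2:j, 6:k]
sources: [0:l, 1:j]
N(rest) = Σ N(rest − s) over sources s of rest; N(one piece) = 1:
  size 1 → [5]=1  [7]=1  [8]=1
  size 2 → [5,7]=2  [5,8]=2  [7,8]=2
  size 3 → [2,5,8]=2  [5,7,8]=6  [6,7,8]=2
  size 4 → [1,2,5,8]=2  [2,5,7,8]=8  [4,6,7,8]=2  [5,6,7,8]=8
  size 5 → [1,2,5,7,8]=10  [2,5,6,7,8]=16  [3,4,6,7,8]=2  [4,5,6,7,8]=10
  size 6 → [0,3,4,6,7,8]=2  [1,2,5,6,7,8]=26  [2,4,5,6,7,8]=26  [3,4,5,6,7,8]=12
  size 7 → [0,3,4,5,6,7,8]=14  [1,2,4,5,6,7,8]=52  [2,3,4,5,6,7,8]=38
  first=0(l) contributes 90
  first=1(j) contributes 52
|[w]| = 142

142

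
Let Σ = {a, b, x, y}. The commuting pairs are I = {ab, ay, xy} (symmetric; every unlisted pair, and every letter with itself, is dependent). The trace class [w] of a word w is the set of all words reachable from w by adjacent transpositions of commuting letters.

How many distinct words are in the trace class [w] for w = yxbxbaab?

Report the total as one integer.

12

drop 0:y onto floor
drop 1:x onto floor
drop 2:b onto {0:y, 1:x}
drop 3:x onto {2:b}
drop 4:b onto {3:x}
drop 5:a onto {3:x}
drop 6:a onto {5:a}
drop 7:b onto {4:b}
ground layer = {0:y, 1:x}
drop-orders for the pieces not yet dropped (sum over which currently-grounded one goes next):
  1 to go: {6} 1  {7} 1
  2 to go: {4,7} 1  {5,6} 1  {6,7} 2
  3 to go: {4,6,7} 3  {5,6,7} 3
  4 to go: {4,5,6,7} 6
  5 to go: {3,4,5,6,7} 6
  6 to go: {2,3,4,5,6,7} 6
  if 0:y drops first: 6 orders
  if 1:x drops first: 6 orders
heap linearizations: 12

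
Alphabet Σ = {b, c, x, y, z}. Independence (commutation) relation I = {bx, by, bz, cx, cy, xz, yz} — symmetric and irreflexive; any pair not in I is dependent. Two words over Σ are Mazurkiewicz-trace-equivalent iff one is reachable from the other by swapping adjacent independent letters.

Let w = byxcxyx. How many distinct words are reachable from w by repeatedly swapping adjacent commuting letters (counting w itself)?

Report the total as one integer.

21

drop 0:b onto floor
drop 1:y onto floor
drop 2:x onto {1:y}
drop 3:c onto {0:b}
drop 4:x onto {2:x}
drop 5:y onto {4:x}
drop 6:x onto {5:y}
ground layer = {0:b, 1:y}
drop-orders for the pieces not yet dropped (sum over which currently-grounded one goes next):
  1 to go: {3} 1  {6} 1
  2 to go: {0,3} 1  {3,6} 2  {5,6} 1
  3 to go: {0,3,6} 3  {3,5,6} 3  {4,5,6} 1
  4 to go: {0,3,5,6} 6  {2,4,5,6} 1  {3,4,5,6} 4
  5 to go: {0,3,4,5,6} 10  {1,2,4,5,6} 1  {2,3,4,5,6} 5
  if 0:b drops first: 6 orders
  if 1:y drops first: 15 orders
heap linearizations: 21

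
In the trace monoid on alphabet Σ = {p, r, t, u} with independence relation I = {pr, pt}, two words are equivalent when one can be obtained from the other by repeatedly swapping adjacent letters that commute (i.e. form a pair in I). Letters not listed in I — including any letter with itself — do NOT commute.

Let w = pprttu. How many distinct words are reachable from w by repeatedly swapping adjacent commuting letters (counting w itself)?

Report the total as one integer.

drop 0:p onto floor
drop 1:p onto {0:p}
drop 2:r onto floor
drop 3:t onto {2:r}
drop 4:t onto {3:t}
drop 5:u onto {1:p, 4:t}
ground layer = {0:p, 2:r}
drop-orders for the pieces not yet dropped (sum over which currently-grounded one goes next):
  1 to go: {5} 1
  2 to go: {1,5} 1  {4,5} 1
  3 to go: {0,1,5} 1  {1,4,5} 2  {3,4,5} 1
  4 to go: {0,1,4,5} 3  {1,3,4,5} 3  {2,3,4,5} 1
  if 0:p drops first: 4 orders
  if 2:r drops first: 6 orders
heap linearizations: 10

10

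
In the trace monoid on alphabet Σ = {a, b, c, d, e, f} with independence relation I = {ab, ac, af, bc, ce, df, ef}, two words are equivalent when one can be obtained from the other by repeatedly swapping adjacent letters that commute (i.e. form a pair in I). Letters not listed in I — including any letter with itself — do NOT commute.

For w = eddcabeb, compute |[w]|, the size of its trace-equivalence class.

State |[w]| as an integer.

10

0(e) covers ∅
1(d) covers 0:e
2(d) covers 1:d
3(c) covers 2:d
4(a) covers 2:d
5(b) covers 2:d
6(e) covers 4:a, 5:b
7(b) covers 6:e
floor of heap: 0:e
completions by unplaced set U, small U first (add the entries for U minus each lowest piece of U):
  |U|=1: {3}:1  {7}:1
  |U|=2: {3,7}:2  {6,7}:1
  |U|=3: {3,6,7}:3  {4,6,7}:1  {5,6,7}:1
  |U|=4: {3,4,6,7}:4  {3,5,6,7}:4  {4,5,6,7}:2
  |U|=5: {3,4,5,6,7}:10
  |U|=6: {2,3,4,5,6,7}:10
  start at 0(e): 10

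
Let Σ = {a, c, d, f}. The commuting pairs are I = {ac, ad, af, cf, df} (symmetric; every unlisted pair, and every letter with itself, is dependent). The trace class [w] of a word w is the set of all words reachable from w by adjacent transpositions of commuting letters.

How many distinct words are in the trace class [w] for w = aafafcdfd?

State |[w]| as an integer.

1680

piece 0:a — minimal
piece 1:a rests on {0:a}
piece 2:f — minimal
piece 3:a rests on {1:a}
piece 4:f rests on {2:f}
piece 5:c — minimal
piece 6:d rests on {5:c}
piece 7:f rests on {4:f}
piece 8:d rests on {6:d}
minimal pieces: {0:a, 2:f, 5:c}
ways to finish when only these pieces remain (= sum over removing one remaining piece with nothing left below it):
  1 left: {3}→1  {7}→1  {8}→1
  2 left: {1,3}→1  {3,7}→2  {3,8}→2  {4,7}→1  {6,8}→1  {7,8}→2
  3 left: {0,1,3}→1  {1,3,7}→3  {1,3,8}→3  {2,4,7}→1  {3,4,7}→3  {3,6,8}→3  {3,7,8}→6  {4,7,8}→3  {5,6,8}→1  {6,7,8}→3
  4 left: {0,1,3,7}→4  {0,1,3,8}→4  {1,3,4,7}→6  {1,3,6,8}→6  {1,3,7,8}→12  {2,3,4,7}→4  {2,4,7,8}→4  {3,4,7,8}→12  {3,5,6,8}→4  {3,6,7,8}→12  {4,6,7,8}→6  {5,6,7,8}→4
  5 left: {0,1,3,4,7}→10  {0,1,3,6,8}→10  {0,1,3,7,8}→20  {1,2,3,4,7}→10  {1,3,4,7,8}→30  {1,3,5,6,8}→10  {1,3,6,7,8}→30  {2,3,4,7,8}→20  {2,4,6,7,8}→10  {3,4,6,7,8}→30  {3,5,6,7,8}→20  {4,5,6,7,8}→10
  6 left: {0,1,2,3,4,7}→20  {0,1,3,4,7,8}→60  {0,1,3,5,6,8}→20  {0,1,3,6,7,8}→60  {1,2,3,4,7,8}→60  {1,3,4,6,7,8}→90  {1,3,5,6,7,8}→60  {2,3,4,6,7,8}→60  {2,4,5,6,7,8}→20  {3,4,5,6,7,8}→60
  7 left: {0,1,2,3,4,7,8}→140  {0,1,3,4,6,7,8}→210  {0,1,3,5,6,7,8}→140  {1,2,3,4,6,7,8}→210  {1,3,4,5,6,7,8}→210  {2,3,4,5,6,7,8}→140
  placing 0:a first → 560 extensions
  placing 2:f first → 560 extensions
  placing 5:c first → 560 extensions
total linear extensions = 1680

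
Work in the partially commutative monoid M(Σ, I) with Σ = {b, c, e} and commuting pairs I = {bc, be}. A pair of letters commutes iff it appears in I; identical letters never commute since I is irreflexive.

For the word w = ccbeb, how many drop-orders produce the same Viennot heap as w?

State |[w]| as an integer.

drop 0:c onto floor
drop 1:c onto {0:c}
drop 2:b onto floor
drop 3:e onto {1:c}
drop 4:b onto {2:b}
ground layer = {0:c, 2:b}
drop-orders for the pieces not yet dropped (sum over which currently-grounded one goes next):
  1 to go: {3} 1  {4} 1
  2 to go: {1,3} 1  {2,4} 1  {3,4} 2
  3 to go: {0,1,3} 1  {1,3,4} 3  {2,3,4} 3
  if 0:c drops first: 6 orders
  if 2:b drops first: 4 orders
heap linearizations: 10

10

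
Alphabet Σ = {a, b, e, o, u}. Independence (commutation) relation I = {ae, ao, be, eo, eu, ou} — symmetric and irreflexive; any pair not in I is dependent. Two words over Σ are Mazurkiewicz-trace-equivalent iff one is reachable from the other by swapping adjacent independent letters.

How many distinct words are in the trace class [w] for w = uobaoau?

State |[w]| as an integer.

drop 0:u onto floor
drop 1:o onto floor
drop 2:b onto {0:u, 1:o}
drop 3:a onto {2:b}
drop 4:o onto {2:b}
drop 5:a onto {3:a}
drop 6:u onto {5:a}
ground layer = {0:u, 1:o}
drop-orders for the pieces not yet dropped (sum over which currently-grounded one goes next):
  1 to go: {4} 1  {6} 1
  2 to go: {4,6} 2  {5,6} 1
  3 to go: {3,5,6} 1  {4,5,6} 3
  4 to go: {3,4,5,6} 4
  5 to go: {2,3,4,5,6} 4
  if 0:u drops first: 4 orders
  if 1:o drops first: 4 orders
heap linearizations: 8

8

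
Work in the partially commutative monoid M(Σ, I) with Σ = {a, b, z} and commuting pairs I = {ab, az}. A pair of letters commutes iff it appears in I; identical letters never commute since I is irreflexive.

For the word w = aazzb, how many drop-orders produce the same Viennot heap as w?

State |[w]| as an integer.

0(a) covers ∅
1(a) covers 0:a
2(z) covers ∅
3(z) covers 2:z
4(b) covers 3:z
floor of heap: 0:a, 2:z
completions by unplaced set U, small U first (add the entries for U minus each lowest piece of U):
  |U|=1: {1}:1  {4}:1
  |U|=2: {0,1}:1  {1,4}:2  {3,4}:1
  |U|=3: {0,1,4}:3  {1,3,4}:3  {2,3,4}:1
  start at 0(a): 4
  start at 2(z): 6
sum over floor = 10

10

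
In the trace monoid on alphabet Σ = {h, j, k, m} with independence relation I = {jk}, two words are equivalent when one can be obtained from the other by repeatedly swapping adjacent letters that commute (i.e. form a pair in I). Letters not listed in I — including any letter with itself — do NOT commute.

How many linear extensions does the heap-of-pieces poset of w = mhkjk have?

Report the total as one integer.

drop 0:m onto floor
drop 1:h onto {0:m}
drop 2:k onto {1:h}
drop 3:j onto {1:h}
drop 4:k onto {2:k}
ground layer = {0:m}
drop-orders for the pieces not yet dropped (sum over which currently-grounded one goes next):
  1 to go: {3} 1  {4} 1
  2 to go: {2,4} 1  {3,4} 2
  3 to go: {2,3,4} 3
  if 0:m drops first: 3 orders

3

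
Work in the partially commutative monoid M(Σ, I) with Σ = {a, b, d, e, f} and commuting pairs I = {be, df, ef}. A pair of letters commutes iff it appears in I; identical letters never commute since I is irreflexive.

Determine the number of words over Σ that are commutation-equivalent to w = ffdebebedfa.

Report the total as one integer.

176

0(f) covers ∅
1(f) covers 0:f
2(d) covers ∅
3(e) covers 2:d
4(b) covers 1:f, 2:d
5(e) covers 3:e
6(b) covers 4:b
7(e) covers 5:e
8(d) covers 6:b, 7:e
9(f) covers 6:b
10(a) covers 8:d, 9:f
floor of heap: 0:f, 2:d
completions by unplaced set U, small U first (add the entries for U minus each lowest piece of U):
  |U|=1: {10}:1
  |U|=2: {8,10}:1  {9,10}:1
  |U|=3: {7,8,10}:1  {8,9,10}:2
  |U|=4: {5,7,8,10}:1  {6,8,9,10}:2  {7,8,9,10}:3
  |U|=5: {3,5,7,8,10}:1  {4,6,8,9,10}:2  {5,7,8,9,10}:4  {6,7,8,9,10}:5
  |U|=6: {1,4,6,8,9,10}:2  {3,5,7,8,9,10}:5  {4,6,7,8,9,10}:7  {5,6,7,8,9,10}:9
  |U|=7: {0,1,4,6,8,9,10}:2  {1,4,6,7,8,9,10}:9  {3,5,6,7,8,9,10}:14  {4,5,6,7,8,9,10}:16
  |U|=8: {0,1,4,6,7,8,9,10}:11  {1,4,5,6,7,8,9,10}:25  {3,4,5,6,7,8,9,10}:30
  |U|=9: {0,1,4,5,6,7,8,9,10}:36  {1,3,4,5,6,7,8,9,10}:55  {2,3,4,5,6,7,8,9,10}:30
  start at 0(f): 85
  start at 2(d): 91
sum over floor = 176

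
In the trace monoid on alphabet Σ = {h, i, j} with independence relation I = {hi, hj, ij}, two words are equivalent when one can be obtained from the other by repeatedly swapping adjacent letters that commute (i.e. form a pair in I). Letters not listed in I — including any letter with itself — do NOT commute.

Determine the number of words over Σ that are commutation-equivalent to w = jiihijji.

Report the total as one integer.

280

0(j) covers ∅
1(i) covers ∅
2(i) covers 1:i
3(h) covers ∅
4(i) covers 2:i
5(j) covers 0:j
6(j) covers 5:j
7(i) covers 4:i
floor of heap: 0:j, 1:i, 3:h
completions by unplaced set U, small U first (add the entries for U minus each lowest piece of U):
  |U|=1: {3}:1  {6}:1  {7}:1
  |U|=2: {3,6}:2  {3,7}:2  {4,7}:1  {5,6}:1  {6,7}:2
  |U|=3: {0,5,6}:1  {2,4,7}:1  {3,4,7}:3  {3,5,6}:3  {3,6,7}:6  {4,6,7}:3  {5,6,7}:3
  |U|=4: {0,3,5,6}:4  {0,5,6,7}:4  {1,2,4,7}:1  {2,3,4,7}:4  {2,4,6,7}:4  {3,4,6,7}:12  {3,5,6,7}:12  {4,5,6,7}:6
  |U|=5: {0,3,5,6,7}:20  {0,4,5,6,7}:10  {1,2,3,4,7}:5  {1,2,4,6,7}:5  {2,3,4,6,7}:20  {2,4,5,6,7}:10  {3,4,5,6,7}:30
  |U|=6: {0,2,4,5,6,7}:20  {0,3,4,5,6,7}:60  {1,2,3,4,6,7}:30  {1,2,4,5,6,7}:15  {2,3,4,5,6,7}:60
  start at 0(j): 105
  start at 1(i): 140
  start at 3(h): 35
sum over floor = 280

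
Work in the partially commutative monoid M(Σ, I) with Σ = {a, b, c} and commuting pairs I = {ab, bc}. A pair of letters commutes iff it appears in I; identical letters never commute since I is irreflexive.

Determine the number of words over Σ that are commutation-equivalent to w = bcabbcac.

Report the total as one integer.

0(b) covers ∅
1(c) covers ∅
2(a) covers 1:c
3(b) covers 0:b
4(b) covers 3:b
5(c) covers 2:a
6(a) covers 5:c
7(c) covers 6:a
floor of heap: 0:b, 1:c
completions by unplaced set U, small U first (add the entries for U minus each lowest piece of U):
  |U|=1: {4}:1  {7}:1
  |U|=2: {3,4}:1  {4,7}:2  {6,7}:1
  |U|=3: {0,3,4}:1  {3,4,7}:3  {4,6,7}:3  {5,6,7}:1
  |U|=4: {0,3,4,7}:4  {2,5,6,7}:1  {3,4,6,7}:6  {4,5,6,7}:4
  |U|=5: {0,3,4,6,7}:10  {1,2,5,6,7}:1  {2,4,5,6,7}:5  {3,4,5,6,7}:10
  |U|=6: {0,3,4,5,6,7}:20  {1,2,4,5,6,7}:6  {2,3,4,5,6,7}:15
  start at 0(b): 21
  start at 1(c): 35
sum over floor = 56

56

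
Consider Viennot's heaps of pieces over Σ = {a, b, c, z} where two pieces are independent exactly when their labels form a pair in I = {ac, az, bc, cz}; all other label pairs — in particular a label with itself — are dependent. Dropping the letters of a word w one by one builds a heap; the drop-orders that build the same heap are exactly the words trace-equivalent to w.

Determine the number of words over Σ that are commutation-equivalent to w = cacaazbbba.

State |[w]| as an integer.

piece 0:c — minimal
piece 1:a — minimal
piece 2:c rests on {0:c}
piece 3:a rests on {1:a}
piece 4:a rests on {3:a}
piece 5:z — minimal
piece 6:b rests on {4:a, 5:z}
piece 7:b rests on {6:b}
piece 8:b rests on {7:b}
piece 9:a rests on {8:b}
minimal pieces: {0:c, 1:a, 5:z}
ways to finish when only these pieces remain (= sum over removing one remaining piece with nothing left below it):
  1 left: {2}→1  {9}→1
  2 left: {0,2}→1  {2,9}→2  {8,9}→1
  3 left: {0,2,9}→3  {2,8,9}→3  {7,8,9}→1
  4 left: {0,2,8,9}→6  {2,7,8,9}→4  {6,7,8,9}→1
  5 left: {0,2,7,8,9}→10  {2,6,7,8,9}→5  {4,6,7,8,9}→1  {5,6,7,8,9}→1
  6 left: {0,2,6,7,8,9}→15  {2,4,6,7,8,9}→6  {2,5,6,7,8,9}→6  {3,4,6,7,8,9}→1  {4,5,6,7,8,9}→2
  7 left: {0,2,4,6,7,8,9}→21  {0,2,5,6,7,8,9}→21  {1,3,4,6,7,8,9}→1  {2,3,4,6,7,8,9}→7  {2,4,5,6,7,8,9}→14  {3,4,5,6,7,8,9}→3
  8 left: {0,2,3,4,6,7,8,9}→28  {0,2,4,5,6,7,8,9}→56  {1,2,3,4,6,7,8,9}→8  {1,3,4,5,6,7,8,9}→4  {2,3,4,5,6,7,8,9}→24
  placing 0:c first → 36 extensions
  placing 1:a first → 108 extensions
  placing 5:z first → 36 extensions
total linear extensions = 180

180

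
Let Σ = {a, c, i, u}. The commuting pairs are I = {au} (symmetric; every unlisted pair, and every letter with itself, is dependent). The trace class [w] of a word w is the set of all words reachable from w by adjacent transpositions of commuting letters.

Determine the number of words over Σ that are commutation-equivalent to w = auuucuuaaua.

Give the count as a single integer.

80

#0=a has no predecessor
#1=u has no predecessor
#2=u depends on [1:u]
#3=u depends on [2:u]
#4=c depends on [0:a, 3:u]
#5=u depends on [4:c]
#6=u depends on [5:u]
#7=a depends on [4:c]
#8=a depends on [7:a]
#9=u depends on [6:u]
#10=a depends on [8:a]
sources: [0:a, 1:u]
N(rest) = Σ N(rest − s) over sources s of rest; N(one piece) = 1:
  size 1 → [9]=1  [10]=1
  size 2 → [6,9]=1  [8,10]=1  [9,10]=2
  size 3 → [5,6,9]=1  [6,9,10]=3  [7,8,10]=1  [8,9,10]=3
  size 4 → [5,6,9,10]=4  [6,8,9,10]=6  [7,8,9,10]=4
  size 5 → [5,6,8,9,10]=10  [6,7,8,9,10]=10
  size 6 → [5,6,7,8,9,10]=20
  size 7 → [4,5,6,7,8,9,10]=20
  size 8 → [0,4,5,6,7,8,9,10]=20  [3,4,5,6,7,8,9,10]=20
  size 9 → [0,3,4,5,6,7,8,9,10]=40  [2,3,4,5,6,7,8,9,10]=20
  first=0(a) contributes 20
  first=1(u) contributes 60
|[w]| = 80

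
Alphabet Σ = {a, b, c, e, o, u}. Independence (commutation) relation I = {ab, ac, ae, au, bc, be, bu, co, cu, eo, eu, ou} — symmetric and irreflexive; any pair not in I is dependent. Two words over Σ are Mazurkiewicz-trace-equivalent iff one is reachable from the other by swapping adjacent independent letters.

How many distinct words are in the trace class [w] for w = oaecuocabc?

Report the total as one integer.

0(o) covers ∅
1(a) covers 0:o
2(e) covers ∅
3(c) covers 2:e
4(u) covers ∅
5(o) covers 1:a
6(c) covers 3:c
7(a) covers 5:o
8(b) covers 5:o
9(c) covers 6:c
floor of heap: 0:o, 2:e, 4:u
completions by unplaced set U, small U first (add the entries for U minus each lowest piece of U):
  |U|=1: {4}:1  {7}:1  {8}:1  {9}:1
  |U|=2: {4,7}:2  {4,8}:2  {4,9}:2  {6,9}:1  {7,8}:2  {7,9}:2  {8,9}:2
  |U|=3: {3,6,9}:1  {4,6,9}:3  {4,7,8}:6  {4,7,9}:6  {4,8,9}:6  {5,7,8}:2  {6,7,9}:3  {6,8,9}:3  {7,8,9}:6
  |U|=4: {1,5,7,8}:2  {2,3,6,9}:1  {3,4,6,9}:4  {3,6,7,9}:4  {3,6,8,9}:4  {4,5,7,8}:8  {4,6,7,9}:12  {4,6,8,9}:12  {4,7,8,9}:24  {5,7,8,9}:8  {6,7,8,9}:12
  |U|=5: {0,1,5,7,8}:2  {1,4,5,7,8}:10  {1,5,7,8,9}:10  {2,3,4,6,9}:5  {2,3,6,7,9}:5  {2,3,6,8,9}:5  {3,4,6,7,9}:20  {3,4,6,8,9}:20  {3,6,7,8,9}:20  {4,5,7,8,9}:40  {4,6,7,8,9}:60  {5,6,7,8,9}:20
  |U|=6: {0,1,4,5,7,8}:12  {0,1,5,7,8,9}:12  {1,4,5,7,8,9}:60  {1,5,6,7,8,9}:30  {2,3,4,6,7,9}:30  {2,3,4,6,8,9}:30  {2,3,6,7,8,9}:30  {3,4,6,7,8,9}:120  {3,5,6,7,8,9}:40  {4,5,6,7,8,9}:120
  |U|=7: {0,1,4,5,7,8,9}:84  {0,1,5,6,7,8,9}:42  {1,3,5,6,7,8,9}:70  {1,4,5,6,7,8,9}:210  {2,3,4,6,7,8,9}:210  {2,3,5,6,7,8,9}:70  {3,4,5,6,7,8,9}:280
  |U|=8: {0,1,3,5,6,7,8,9}:112  {0,1,4,5,6,7,8,9}:336  {1,2,3,5,6,7,8,9}:140  {1,3,4,5,6,7,8,9}:560  {2,3,4,5,6,7,8,9}:560
  start at 0(o): 1260
  start at 2(e): 1008
  start at 4(u): 252
sum over floor = 2520

2520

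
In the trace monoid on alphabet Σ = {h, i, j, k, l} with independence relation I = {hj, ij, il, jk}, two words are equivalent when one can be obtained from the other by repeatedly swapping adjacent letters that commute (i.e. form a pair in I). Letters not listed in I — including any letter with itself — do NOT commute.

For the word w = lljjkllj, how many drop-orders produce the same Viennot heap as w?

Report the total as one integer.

0(l) covers ∅
1(l) covers 0:l
2(j) covers 1:l
3(j) covers 2:j
4(k) covers 1:l
5(l) covers 3:j, 4:k
6(l) covers 5:l
7(j) covers 6:l
floor of heap: 0:l
completions by unplaced set U, small U first (add the entries for U minus each lowest piece of U):
  |U|=1: {7}:1
  |U|=2: {6,7}:1
  |U|=3: {5,6,7}:1
  |U|=4: {3,5,6,7}:1  {4,5,6,7}:1
  |U|=5: {2,3,5,6,7}:1  {3,4,5,6,7}:2
  |U|=6: {2,3,4,5,6,7}:3
  start at 0(l): 3

3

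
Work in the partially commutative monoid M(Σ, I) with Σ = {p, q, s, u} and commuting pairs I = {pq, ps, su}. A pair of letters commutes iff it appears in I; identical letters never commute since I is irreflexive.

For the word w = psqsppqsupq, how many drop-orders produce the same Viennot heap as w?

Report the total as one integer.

#0=p has no predecessor
#1=s has no predecessor
#2=q depends on [1:s]
#3=s depends on [2:q]
#4=p depends on [0:p]
#5=p depends on [4:p]
#6=q depends on [3:s]
#7=s depends on [6:q]
#8=u depends on [5:p, 6:q]
#9=p depends on [8:u]
#10=q depends on [7:s, 8:u]
sources: [0:p, 1:s]
N(rest) = Σ N(rest − s) over sources s of rest; N(one piece) = 1:
  size 1 → [9]=1  [10]=1
  size 2 → [7,10]=1  [9,10]=2
  size 3 → [7,9,10]=3  [8,9,10]=2
  size 4 → [5,8,9,10]=2  [7,8,9,10]=5
  size 5 → [4,5,8,9,10]=2  [5,7,8,9,10]=7  [6,7,8,9,10]=5
  size 6 → [0,4,5,8,9,10]=2  [3,6,7,8,9,10]=5  [4,5,7,8,9,10]=9  [5,6,7,8,9,10]=12
  size 7 → [0,4,5,7,8,9,10]=11  [2,3,6,7,8,9,10]=5  [3,5,6,7,8,9,10]=17  [4,5,6,7,8,9,10]=21
  size 8 → [0,4,5,6,7,8,9,10]=32  [1,2,3,6,7,8,9,10]=5  [2,3,5,6,7,8,9,10]=22  [3,4,5,6,7,8,9,10]=38
  size 9 → [0,3,4,5,6,7,8,9,10]=70  [1,2,3,5,6,7,8,9,10]=27  [2,3,4,5,6,7,8,9,10]=60
  first=0(p) contributes 87
  first=1(s) contributes 130
|[w]| = 217

217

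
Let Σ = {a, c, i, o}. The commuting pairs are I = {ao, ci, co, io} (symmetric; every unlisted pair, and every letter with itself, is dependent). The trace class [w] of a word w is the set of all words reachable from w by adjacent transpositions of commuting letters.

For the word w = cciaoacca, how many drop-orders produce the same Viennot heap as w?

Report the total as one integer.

27

0(c) covers ∅
1(c) covers 0:c
2(i) covers ∅
3(a) covers 1:c, 2:i
4(o) covers ∅
5(a) covers 3:a
6(c) covers 5:a
7(c) covers 6:c
8(a) covers 7:c
floor of heap: 0:c, 2:i, 4:o
completions by unplaced set U, small U first (add the entries for U minus each lowest piece of U):
  |U|=1: {4}:1  {8}:1
  |U|=2: {4,8}:2  {7,8}:1
  |U|=3: {4,7,8}:3  {6,7,8}:1
  |U|=4: {4,6,7,8}:4  {5,6,7,8}:1
  |U|=5: {3,5,6,7,8}:1  {4,5,6,7,8}:5
  |U|=6: {1,3,5,6,7,8}:1  {2,3,5,6,7,8}:1  {3,4,5,6,7,8}:6
  |U|=7: {0,1,3,5,6,7,8}:1  {1,2,3,5,6,7,8}:2  {1,3,4,5,6,7,8}:7  {2,3,4,5,6,7,8}:7
  start at 0(c): 16
  start at 2(i): 8
  start at 4(o): 3
sum over floor = 27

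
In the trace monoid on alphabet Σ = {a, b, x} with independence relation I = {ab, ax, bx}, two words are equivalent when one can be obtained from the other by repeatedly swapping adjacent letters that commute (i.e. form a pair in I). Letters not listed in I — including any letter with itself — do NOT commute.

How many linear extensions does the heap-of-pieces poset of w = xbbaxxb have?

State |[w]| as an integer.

140

#0=x has no predecessor
#1=b has no predecessor
#2=b depends on [1:b]
#3=a has no predecessor
#4=x depends on [0:x]
#5=x depends on [4:x]
#6=b depends on [2:b]
sources: [0:x, 1:b, 3:a]
N(rest) = Σ N(rest − s) over sources s of rest; N(one piece) = 1:
  size 1 → [3]=1  [5]=1  [6]=1
  size 2 → [2,6]=1  [3,5]=2  [3,6]=2  [4,5]=1  [5,6]=2
  size 3 → [0,4,5]=1  [1,2,6]=1  [2,3,6]=3  [2,5,6]=3  [3,4,5]=3  [3,5,6]=6  [4,5,6]=3
  size 4 → [0,3,4,5]=4  [0,4,5,6]=4  [1,2,3,6]=4  [1,2,5,6]=4  [2,3,5,6]=12  [2,4,5,6]=6  [3,4,5,6]=12
  size 5 → [0,2,4,5,6]=10  [0,3,4,5,6]=20  [1,2,3,5,6]=20  [1,2,4,5,6]=10  [2,3,4,5,6]=30
  first=0(x) contributes 60
  first=1(b) contributes 60
  first=3(a) contributes 20
|[w]| = 140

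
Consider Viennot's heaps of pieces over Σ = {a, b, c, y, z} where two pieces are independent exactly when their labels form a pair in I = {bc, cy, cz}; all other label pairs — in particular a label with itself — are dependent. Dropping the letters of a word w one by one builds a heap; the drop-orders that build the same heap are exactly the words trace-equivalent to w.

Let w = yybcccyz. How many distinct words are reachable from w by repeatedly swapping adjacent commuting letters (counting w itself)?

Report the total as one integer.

56

#0=y has no predecessor
#1=y depends on [0:y]
#2=b depends on [1:y]
#3=c has no predecessor
#4=c depends on [3:c]
#5=c depends on [4:c]
#6=y depends on [2:b]
#7=z depends on [6:y]
sources: [0:y, 3:c]
N(rest) = Σ N(rest − s) over sources s of rest; N(one piece) = 1:
  size 1 → [5]=1  [7]=1
  size 2 → [4,5]=1  [5,7]=2  [6,7]=1
  size 3 → [2,6,7]=1  [3,4,5]=1  [4,5,7]=3  [5,6,7]=3
  size 4 → [1,2,6,7]=1  [2,5,6,7]=4  [3,4,5,7]=4  [4,5,6,7]=6
  size 5 → [0,1,2,6,7]=1  [1,2,5,6,7]=5  [2,4,5,6,7]=10  [3,4,5,6,7]=10
  size 6 → [0,1,2,5,6,7]=6  [1,2,4,5,6,7]=15  [2,3,4,5,6,7]=20
  first=0(y) contributes 35
  first=3(c) contributes 21
|[w]| = 56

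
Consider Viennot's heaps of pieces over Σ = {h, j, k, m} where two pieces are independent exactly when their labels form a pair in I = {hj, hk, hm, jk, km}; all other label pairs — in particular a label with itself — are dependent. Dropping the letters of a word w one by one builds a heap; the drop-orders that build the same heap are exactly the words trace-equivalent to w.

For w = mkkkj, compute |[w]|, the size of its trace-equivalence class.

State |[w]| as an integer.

piece 0:m — minimal
piece 1:k — minimal
piece 2:k rests on {1:k}
piece 3:k rests on {2:k}
piece 4:j rests on {0:m}
minimal pieces: {0:m, 1:k}
ways to finish when only these pieces remain (= sum over removing one remaining piece with nothing left below it):
  1 left: {3}→1  {4}→1
  2 left: {0,4}→1  {2,3}→1  {3,4}→2
  3 left: {0,3,4}→3  {1,2,3}→1  {2,3,4}→3
  placing 0:m first → 4 extensions
  placing 1:k first → 6 extensions
total linear extensions = 10

10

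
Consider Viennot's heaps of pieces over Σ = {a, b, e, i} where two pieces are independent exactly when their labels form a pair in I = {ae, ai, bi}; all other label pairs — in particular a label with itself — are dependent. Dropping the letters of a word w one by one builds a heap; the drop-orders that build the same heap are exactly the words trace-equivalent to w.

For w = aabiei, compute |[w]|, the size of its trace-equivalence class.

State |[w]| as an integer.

4

piece 0:a — minimal
piece 1:a rests on {0:a}
piece 2:b rests on {1:a}
piece 3:i — minimal
piece 4:e rests on {2:b, 3:i}
piece 5:i rests on {4:e}
minimal pieces: {0:a, 3:i}
ways to finish when only these pieces remain (= sum over removing one remaining piece with nothing left below it):
  1 left: {5}→1
  2 left: {4,5}→1
  3 left: {2,4,5}→1  {3,4,5}→1
  4 left: {1,2,4,5}→1  {2,3,4,5}→2
  placing 0:a first → 3 extensions
  placing 3:i first → 1 extensions
total linear extensions = 4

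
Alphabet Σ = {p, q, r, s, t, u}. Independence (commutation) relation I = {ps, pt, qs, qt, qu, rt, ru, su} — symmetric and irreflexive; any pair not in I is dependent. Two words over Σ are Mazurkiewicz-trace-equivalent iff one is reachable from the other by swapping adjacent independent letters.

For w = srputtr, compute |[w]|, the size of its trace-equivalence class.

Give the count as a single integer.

piece 0:s — minimal
piece 1:r rests on {0:s}
piece 2:p rests on {1:r}
piece 3:u rests on {2:p}
piece 4:t rests on {3:u}
piece 5:t rests on {4:t}
piece 6:r rests on {2:p}
minimal pieces: {0:s}
ways to finish when only these pieces remain (= sum over removing one remaining piece with nothing left below it):
  1 left: {5}→1  {6}→1
  2 left: {4,5}→1  {5,6}→2
  3 left: {3,4,5}→1  {4,5,6}→3
  4 left: {3,4,5,6}→4
  5 left: {2,3,4,5,6}→4
  placing 0:s first → 4 extensions

4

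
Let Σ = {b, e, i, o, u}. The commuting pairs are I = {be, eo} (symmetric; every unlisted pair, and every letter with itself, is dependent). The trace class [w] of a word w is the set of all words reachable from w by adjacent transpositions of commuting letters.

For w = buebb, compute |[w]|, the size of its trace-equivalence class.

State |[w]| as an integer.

piece 0:b — minimal
piece 1:u rests on {0:b}
piece 2:e rests on {1:u}
piece 3:b rests on {1:u}
piece 4:b rests on {3:b}
minimal pieces: {0:b}
ways to finish when only these pieces remain (= sum over removing one remaining piece with nothing left below it):
  1 left: {2}→1  {4}→1
  2 left: {2,4}→2  {3,4}→1
  3 left: {2,3,4}→3
  placing 0:b first → 3 extensions

3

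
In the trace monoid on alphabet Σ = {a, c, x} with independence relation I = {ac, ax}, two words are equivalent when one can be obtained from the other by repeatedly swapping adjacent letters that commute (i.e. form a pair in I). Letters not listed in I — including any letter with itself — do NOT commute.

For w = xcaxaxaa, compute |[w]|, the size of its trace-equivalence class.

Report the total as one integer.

70

piece 0:x — minimal
piece 1:c rests on {0:x}
piece 2:a — minimal
piece 3:x rests on {1:c}
piece 4:a rests on {2:a}
piece 5:x rests on {3:x}
piece 6:a rests on {4:a}
piece 7:a rests on {6:a}
minimal pieces: {0:x, 2:a}
ways to finish when only these pieces remain (= sum over removing one remaining piece with nothing left below it):
  1 left: {5}→1  {7}→1
  2 left: {3,5}→1  {5,7}→2  {6,7}→1
  3 left: {1,3,5}→1  {3,5,7}→3  {4,6,7}→1  {5,6,7}→3
  4 left: {0,1,3,5}→1  {1,3,5,7}→4  {2,4,6,7}→1  {3,5,6,7}→6  {4,5,6,7}→4
  5 left: {0,1,3,5,7}→5  {1,3,5,6,7}→10  {2,4,5,6,7}→5  {3,4,5,6,7}→10
  6 left: {0,1,3,5,6,7}→15  {1,3,4,5,6,7}→20  {2,3,4,5,6,7}→15
  placing 0:x first → 35 extensions
  placing 2:a first → 35 extensions
total linear extensions = 70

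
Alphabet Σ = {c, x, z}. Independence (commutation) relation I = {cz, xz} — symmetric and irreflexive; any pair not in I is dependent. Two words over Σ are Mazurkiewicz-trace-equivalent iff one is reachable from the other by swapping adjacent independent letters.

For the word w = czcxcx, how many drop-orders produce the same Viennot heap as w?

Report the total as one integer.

piece 0:c — minimal
piece 1:z — minimal
piece 2:c rests on {0:c}
piece 3:x rests on {2:c}
piece 4:c rests on {3:x}
piece 5:x rests on {4:c}
minimal pieces: {0:c, 1:z}
ways to finish when only these pieces remain (= sum over removing one remaining piece with nothing left below it):
  1 left: {1}→1  {5}→1
  2 left: {1,5}→2  {4,5}→1
  3 left: {1,4,5}→3  {3,4,5}→1
  4 left: {1,3,4,5}→4  {2,3,4,5}→1
  placing 0:c first → 5 extensions
  placing 1:z first → 1 extensions
total linear extensions = 6

6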